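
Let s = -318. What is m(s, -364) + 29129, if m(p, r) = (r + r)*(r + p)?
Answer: 525625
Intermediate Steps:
m(p, r) = 2*r*(p + r) (m(p, r) = (2*r)*(p + r) = 2*r*(p + r))
m(s, -364) + 29129 = 2*(-364)*(-318 - 364) + 29129 = 2*(-364)*(-682) + 29129 = 496496 + 29129 = 525625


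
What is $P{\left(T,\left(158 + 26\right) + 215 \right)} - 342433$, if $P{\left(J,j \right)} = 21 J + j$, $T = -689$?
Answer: $-356503$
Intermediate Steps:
$P{\left(J,j \right)} = j + 21 J$
$P{\left(T,\left(158 + 26\right) + 215 \right)} - 342433 = \left(\left(\left(158 + 26\right) + 215\right) + 21 \left(-689\right)\right) - 342433 = \left(\left(184 + 215\right) - 14469\right) - 342433 = \left(399 - 14469\right) - 342433 = -14070 - 342433 = -356503$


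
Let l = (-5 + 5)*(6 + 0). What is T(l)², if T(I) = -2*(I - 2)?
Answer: 16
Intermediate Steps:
l = 0 (l = 0*6 = 0)
T(I) = 4 - 2*I (T(I) = -2*(-2 + I) = 4 - 2*I)
T(l)² = (4 - 2*0)² = (4 + 0)² = 4² = 16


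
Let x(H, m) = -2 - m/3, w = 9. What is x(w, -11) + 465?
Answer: 1400/3 ≈ 466.67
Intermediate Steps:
x(H, m) = -2 - m/3
x(w, -11) + 465 = (-2 - ⅓*(-11)) + 465 = (-2 + 11/3) + 465 = 5/3 + 465 = 1400/3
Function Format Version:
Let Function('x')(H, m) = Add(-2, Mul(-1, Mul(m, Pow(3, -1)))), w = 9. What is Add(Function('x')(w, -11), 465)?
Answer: Rational(1400, 3) ≈ 466.67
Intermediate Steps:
Function('x')(H, m) = Add(-2, Mul(Rational(-1, 3), m)) (Function('x')(H, m) = Add(-2, Mul(-1, Mul(m, Rational(1, 3)))) = Add(-2, Mul(-1, Mul(Rational(1, 3), m))) = Add(-2, Mul(Rational(-1, 3), m)))
Add(Function('x')(w, -11), 465) = Add(Add(-2, Mul(Rational(-1, 3), -11)), 465) = Add(Add(-2, Rational(11, 3)), 465) = Add(Rational(5, 3), 465) = Rational(1400, 3)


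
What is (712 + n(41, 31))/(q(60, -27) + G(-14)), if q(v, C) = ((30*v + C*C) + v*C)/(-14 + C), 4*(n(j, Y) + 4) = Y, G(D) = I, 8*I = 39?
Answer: -234766/5673 ≈ -41.383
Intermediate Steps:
I = 39/8 (I = (⅛)*39 = 39/8 ≈ 4.8750)
G(D) = 39/8
n(j, Y) = -4 + Y/4
q(v, C) = (C² + 30*v + C*v)/(-14 + C) (q(v, C) = ((30*v + C²) + C*v)/(-14 + C) = ((C² + 30*v) + C*v)/(-14 + C) = (C² + 30*v + C*v)/(-14 + C))
(712 + n(41, 31))/(q(60, -27) + G(-14)) = (712 + (-4 + (¼)*31))/(((-27)² + 30*60 - 27*60)/(-14 - 27) + 39/8) = (712 + (-4 + 31/4))/((729 + 1800 - 1620)/(-41) + 39/8) = (712 + 15/4)/(-1/41*909 + 39/8) = 2863/(4*(-909/41 + 39/8)) = 2863/(4*(-5673/328)) = (2863/4)*(-328/5673) = -234766/5673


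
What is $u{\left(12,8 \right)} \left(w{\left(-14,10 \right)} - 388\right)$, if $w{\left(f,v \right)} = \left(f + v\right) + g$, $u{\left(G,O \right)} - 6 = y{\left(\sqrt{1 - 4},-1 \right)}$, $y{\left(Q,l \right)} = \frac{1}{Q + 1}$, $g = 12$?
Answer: $\frac{380 \left(- 6 \sqrt{3} + 7 i\right)}{\sqrt{3} - i} \approx -2375.0 + 164.54 i$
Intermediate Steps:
$y{\left(Q,l \right)} = \frac{1}{1 + Q}$
$u{\left(G,O \right)} = 6 + \frac{1}{1 + i \sqrt{3}}$ ($u{\left(G,O \right)} = 6 + \frac{1}{1 + \sqrt{1 - 4}} = 6 + \frac{1}{1 + \sqrt{-3}} = 6 + \frac{1}{1 + i \sqrt{3}}$)
$w{\left(f,v \right)} = 12 + f + v$ ($w{\left(f,v \right)} = \left(f + v\right) + 12 = 12 + f + v$)
$u{\left(12,8 \right)} \left(w{\left(-14,10 \right)} - 388\right) = \frac{- 7 i + 6 \sqrt{3}}{\sqrt{3} - i} \left(\left(12 - 14 + 10\right) - 388\right) = \frac{- 7 i + 6 \sqrt{3}}{\sqrt{3} - i} \left(8 - 388\right) = \frac{- 7 i + 6 \sqrt{3}}{\sqrt{3} - i} \left(-380\right) = - \frac{380 \left(- 7 i + 6 \sqrt{3}\right)}{\sqrt{3} - i}$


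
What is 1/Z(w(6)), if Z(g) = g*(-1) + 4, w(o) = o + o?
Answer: -⅛ ≈ -0.12500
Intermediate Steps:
w(o) = 2*o
Z(g) = 4 - g (Z(g) = -g + 4 = 4 - g)
1/Z(w(6)) = 1/(4 - 2*6) = 1/(4 - 1*12) = 1/(4 - 12) = 1/(-8) = -⅛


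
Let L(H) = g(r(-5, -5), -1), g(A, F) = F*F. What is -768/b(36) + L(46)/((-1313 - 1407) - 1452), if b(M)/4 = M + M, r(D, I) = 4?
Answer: -33379/12516 ≈ -2.6669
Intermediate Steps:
g(A, F) = F²
L(H) = 1 (L(H) = (-1)² = 1)
b(M) = 8*M (b(M) = 4*(M + M) = 4*(2*M) = 8*M)
-768/b(36) + L(46)/((-1313 - 1407) - 1452) = -768/(8*36) + 1/((-1313 - 1407) - 1452) = -768/288 + 1/(-2720 - 1452) = -768*1/288 + 1/(-4172) = -8/3 + 1*(-1/4172) = -8/3 - 1/4172 = -33379/12516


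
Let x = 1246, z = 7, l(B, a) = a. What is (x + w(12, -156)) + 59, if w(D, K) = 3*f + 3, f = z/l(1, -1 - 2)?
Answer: 1301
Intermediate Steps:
f = -7/3 (f = 7/(-1 - 2) = 7/(-3) = 7*(-1/3) = -7/3 ≈ -2.3333)
w(D, K) = -4 (w(D, K) = 3*(-7/3) + 3 = -7 + 3 = -4)
(x + w(12, -156)) + 59 = (1246 - 4) + 59 = 1242 + 59 = 1301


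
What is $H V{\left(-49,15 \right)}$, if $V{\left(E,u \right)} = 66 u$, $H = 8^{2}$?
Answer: $63360$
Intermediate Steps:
$H = 64$
$H V{\left(-49,15 \right)} = 64 \cdot 66 \cdot 15 = 64 \cdot 990 = 63360$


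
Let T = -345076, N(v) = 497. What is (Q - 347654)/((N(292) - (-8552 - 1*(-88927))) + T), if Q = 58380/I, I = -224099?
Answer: 38954486063/47615883223 ≈ 0.81810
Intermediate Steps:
Q = -58380/224099 (Q = 58380/(-224099) = 58380*(-1/224099) = -58380/224099 ≈ -0.26051)
(Q - 347654)/((N(292) - (-8552 - 1*(-88927))) + T) = (-58380/224099 - 347654)/((497 - (-8552 - 1*(-88927))) - 345076) = -77908972126/(224099*((497 - (-8552 + 88927)) - 345076)) = -77908972126/(224099*((497 - 1*80375) - 345076)) = -77908972126/(224099*((497 - 80375) - 345076)) = -77908972126/(224099*(-79878 - 345076)) = -77908972126/224099/(-424954) = -77908972126/224099*(-1/424954) = 38954486063/47615883223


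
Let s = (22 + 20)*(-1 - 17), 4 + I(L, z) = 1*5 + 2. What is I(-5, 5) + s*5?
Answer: -3777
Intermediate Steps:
I(L, z) = 3 (I(L, z) = -4 + (1*5 + 2) = -4 + (5 + 2) = -4 + 7 = 3)
s = -756 (s = 42*(-18) = -756)
I(-5, 5) + s*5 = 3 - 756*5 = 3 - 3780 = -3777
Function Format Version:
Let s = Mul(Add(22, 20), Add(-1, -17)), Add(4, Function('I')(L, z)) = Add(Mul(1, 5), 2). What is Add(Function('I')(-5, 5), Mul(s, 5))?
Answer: -3777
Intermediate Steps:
Function('I')(L, z) = 3 (Function('I')(L, z) = Add(-4, Add(Mul(1, 5), 2)) = Add(-4, Add(5, 2)) = Add(-4, 7) = 3)
s = -756 (s = Mul(42, -18) = -756)
Add(Function('I')(-5, 5), Mul(s, 5)) = Add(3, Mul(-756, 5)) = Add(3, -3780) = -3777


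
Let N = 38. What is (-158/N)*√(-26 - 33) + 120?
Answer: 120 - 79*I*√59/19 ≈ 120.0 - 31.937*I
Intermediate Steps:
(-158/N)*√(-26 - 33) + 120 = (-158/38)*√(-26 - 33) + 120 = (-158*1/38)*√(-59) + 120 = -79*I*√59/19 + 120 = 120 - 79*I*√59/19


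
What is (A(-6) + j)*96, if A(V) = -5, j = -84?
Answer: -8544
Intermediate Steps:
(A(-6) + j)*96 = (-5 - 84)*96 = -89*96 = -8544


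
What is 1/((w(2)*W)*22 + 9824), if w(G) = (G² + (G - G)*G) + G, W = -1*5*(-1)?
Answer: 1/10484 ≈ 9.5383e-5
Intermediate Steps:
W = 5 (W = -5*(-1) = 5)
w(G) = G + G² (w(G) = (G² + 0*G) + G = (G² + 0) + G = G² + G = G + G²)
1/((w(2)*W)*22 + 9824) = 1/(((2*(1 + 2))*5)*22 + 9824) = 1/(((2*3)*5)*22 + 9824) = 1/((6*5)*22 + 9824) = 1/(30*22 + 9824) = 1/(660 + 9824) = 1/10484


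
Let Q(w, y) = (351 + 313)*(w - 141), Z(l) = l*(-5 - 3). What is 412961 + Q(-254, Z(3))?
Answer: 150681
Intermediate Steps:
Z(l) = -8*l (Z(l) = l*(-8) = -8*l)
Q(w, y) = -93624 + 664*w (Q(w, y) = 664*(-141 + w) = -93624 + 664*w)
412961 + Q(-254, Z(3)) = 412961 + (-93624 + 664*(-254)) = 412961 + (-93624 - 168656) = 412961 - 262280 = 150681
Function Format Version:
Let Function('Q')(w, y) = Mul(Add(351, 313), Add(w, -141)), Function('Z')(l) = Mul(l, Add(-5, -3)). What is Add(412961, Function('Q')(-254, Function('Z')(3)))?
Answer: 150681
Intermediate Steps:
Function('Z')(l) = Mul(-8, l) (Function('Z')(l) = Mul(l, -8) = Mul(-8, l))
Function('Q')(w, y) = Add(-93624, Mul(664, w)) (Function('Q')(w, y) = Mul(664, Add(-141, w)) = Add(-93624, Mul(664, w)))
Add(412961, Function('Q')(-254, Function('Z')(3))) = Add(412961, Add(-93624, Mul(664, -254))) = Add(412961, Add(-93624, -168656)) = Add(412961, -262280) = 150681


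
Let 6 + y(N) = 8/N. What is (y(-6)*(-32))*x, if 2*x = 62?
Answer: 21824/3 ≈ 7274.7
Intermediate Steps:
x = 31 (x = (½)*62 = 31)
y(N) = -6 + 8/N
(y(-6)*(-32))*x = ((-6 + 8/(-6))*(-32))*31 = ((-6 + 8*(-⅙))*(-32))*31 = ((-6 - 4/3)*(-32))*31 = -22/3*(-32)*31 = (704/3)*31 = 21824/3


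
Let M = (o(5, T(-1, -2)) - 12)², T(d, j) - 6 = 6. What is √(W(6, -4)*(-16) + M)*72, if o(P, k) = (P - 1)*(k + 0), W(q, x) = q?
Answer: 1440*√3 ≈ 2494.2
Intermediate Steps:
T(d, j) = 12 (T(d, j) = 6 + 6 = 12)
o(P, k) = k*(-1 + P) (o(P, k) = (-1 + P)*k = k*(-1 + P))
M = 1296 (M = (12*(-1 + 5) - 12)² = (12*4 - 12)² = (48 - 12)² = 36² = 1296)
√(W(6, -4)*(-16) + M)*72 = √(6*(-16) + 1296)*72 = √(-96 + 1296)*72 = √1200*72 = (20*√3)*72 = 1440*√3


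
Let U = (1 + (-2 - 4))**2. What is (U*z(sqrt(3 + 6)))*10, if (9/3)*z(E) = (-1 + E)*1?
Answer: 500/3 ≈ 166.67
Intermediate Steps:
z(E) = -1/3 + E/3 (z(E) = ((-1 + E)*1)/3 = (-1 + E)/3 = -1/3 + E/3)
U = 25 (U = (1 - 6)**2 = (-5)**2 = 25)
(U*z(sqrt(3 + 6)))*10 = (25*(-1/3 + sqrt(3 + 6)/3))*10 = (25*(-1/3 + sqrt(9)/3))*10 = (25*(-1/3 + (1/3)*3))*10 = (25*(-1/3 + 1))*10 = (25*(2/3))*10 = (50/3)*10 = 500/3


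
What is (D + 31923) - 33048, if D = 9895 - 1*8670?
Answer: 100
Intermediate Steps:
D = 1225 (D = 9895 - 8670 = 1225)
(D + 31923) - 33048 = (1225 + 31923) - 33048 = 33148 - 33048 = 100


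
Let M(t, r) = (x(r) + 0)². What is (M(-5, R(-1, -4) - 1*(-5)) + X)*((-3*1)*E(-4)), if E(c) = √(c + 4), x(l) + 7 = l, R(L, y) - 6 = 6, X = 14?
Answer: 0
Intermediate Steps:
R(L, y) = 12 (R(L, y) = 6 + 6 = 12)
x(l) = -7 + l
E(c) = √(4 + c)
M(t, r) = (-7 + r)² (M(t, r) = ((-7 + r) + 0)² = (-7 + r)²)
(M(-5, R(-1, -4) - 1*(-5)) + X)*((-3*1)*E(-4)) = ((-7 + (12 - 1*(-5)))² + 14)*((-3*1)*√(4 - 4)) = ((-7 + (12 + 5))² + 14)*(-3*√0) = ((-7 + 17)² + 14)*(-3*0) = (10² + 14)*0 = (100 + 14)*0 = 114*0 = 0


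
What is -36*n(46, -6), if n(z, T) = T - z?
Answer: 1872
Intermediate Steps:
-36*n(46, -6) = -36*(-6 - 1*46) = -36*(-6 - 46) = -36*(-52) = 1872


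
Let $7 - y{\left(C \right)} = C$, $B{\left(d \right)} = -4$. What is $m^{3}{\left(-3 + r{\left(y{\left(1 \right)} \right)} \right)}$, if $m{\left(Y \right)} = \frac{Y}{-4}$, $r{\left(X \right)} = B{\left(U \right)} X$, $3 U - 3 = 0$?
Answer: $\frac{19683}{64} \approx 307.55$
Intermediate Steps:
$U = 1$ ($U = 1 + \frac{1}{3} \cdot 0 = 1 + 0 = 1$)
$y{\left(C \right)} = 7 - C$
$r{\left(X \right)} = - 4 X$
$m{\left(Y \right)} = - \frac{Y}{4}$ ($m{\left(Y \right)} = Y \left(- \frac{1}{4}\right) = - \frac{Y}{4}$)
$m^{3}{\left(-3 + r{\left(y{\left(1 \right)} \right)} \right)} = \left(- \frac{-3 - 4 \left(7 - 1\right)}{4}\right)^{3} = \left(- \frac{-3 - 24}{4}\right)^{3} = \left(\left(- \frac{1}{4}\right) \left(-27\right)\right)^{3} = \left(\frac{27}{4}\right)^{3} = \frac{19683}{64}$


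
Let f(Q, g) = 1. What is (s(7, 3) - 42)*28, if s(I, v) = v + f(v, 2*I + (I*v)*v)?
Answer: -1064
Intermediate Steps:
s(I, v) = 1 + v (s(I, v) = v + 1 = 1 + v)
(s(7, 3) - 42)*28 = ((1 + 3) - 42)*28 = (4 - 42)*28 = -38*28 = -1064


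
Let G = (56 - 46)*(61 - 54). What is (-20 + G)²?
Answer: 2500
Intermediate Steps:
G = 70 (G = 10*7 = 70)
(-20 + G)² = (-20 + 70)² = 50² = 2500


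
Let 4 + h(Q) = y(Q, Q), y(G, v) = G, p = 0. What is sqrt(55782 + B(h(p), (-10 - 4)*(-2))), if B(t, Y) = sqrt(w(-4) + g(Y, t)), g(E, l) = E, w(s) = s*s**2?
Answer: sqrt(55782 + 6*I) ≈ 236.18 + 0.013*I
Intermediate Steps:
w(s) = s**3
h(Q) = -4 + Q
B(t, Y) = sqrt(-64 + Y) (B(t, Y) = sqrt((-4)**3 + Y) = sqrt(-64 + Y))
sqrt(55782 + B(h(p), (-10 - 4)*(-2))) = sqrt(55782 + sqrt(-64 + (-10 - 4)*(-2))) = sqrt(55782 + sqrt(-64 - 14*(-2))) = sqrt(55782 + sqrt(-64 + 28)) = sqrt(55782 + sqrt(-36)) = sqrt(55782 + 6*I)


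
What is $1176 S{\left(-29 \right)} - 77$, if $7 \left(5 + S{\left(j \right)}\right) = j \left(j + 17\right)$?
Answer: $52507$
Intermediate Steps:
$S{\left(j \right)} = -5 + \frac{j \left(17 + j\right)}{7}$ ($S{\left(j \right)} = -5 + \frac{j \left(j + 17\right)}{7} = -5 + \frac{j \left(17 + j\right)}{7}$)
$1176 S{\left(-29 \right)} - 77 = 1176 \left(-5 + \frac{\left(-29\right)^{2}}{7} + \frac{17}{7} \left(-29\right)\right) - 77 = 1176 \left(-5 + \frac{1}{7} \cdot 841 - \frac{493}{7}\right) - 77 = 1176 \left(-5 + \frac{841}{7} - \frac{493}{7}\right) - 77 = 1176 \cdot \frac{313}{7} - 77 = 52584 - 77 = 52507$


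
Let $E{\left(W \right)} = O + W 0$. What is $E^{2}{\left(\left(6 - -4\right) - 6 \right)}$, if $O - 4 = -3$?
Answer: $1$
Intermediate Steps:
$O = 1$ ($O = 4 - 3 = 1$)
$E{\left(W \right)} = 1$ ($E{\left(W \right)} = 1 + W 0 = 1 + 0 = 1$)
$E^{2}{\left(\left(6 - -4\right) - 6 \right)} = 1^{2} = 1$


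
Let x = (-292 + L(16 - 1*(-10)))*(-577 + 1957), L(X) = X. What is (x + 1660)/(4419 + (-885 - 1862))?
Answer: -8305/38 ≈ -218.55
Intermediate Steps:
x = -367080 (x = (-292 + (16 - 1*(-10)))*(-577 + 1957) = (-292 + (16 + 10))*1380 = (-292 + 26)*1380 = -266*1380 = -367080)
(x + 1660)/(4419 + (-885 - 1862)) = (-367080 + 1660)/(4419 + (-885 - 1862)) = -365420/(4419 - 2747) = -365420/1672 = -365420*1/1672 = -8305/38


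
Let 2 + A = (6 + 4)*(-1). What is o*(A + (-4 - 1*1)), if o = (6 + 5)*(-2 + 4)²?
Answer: -748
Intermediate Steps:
o = 44 (o = 11*2² = 11*4 = 44)
A = -12 (A = -2 + (6 + 4)*(-1) = -2 + 10*(-1) = -2 - 10 = -12)
o*(A + (-4 - 1*1)) = 44*(-12 + (-4 - 1*1)) = 44*(-12 + (-4 - 1)) = 44*(-12 - 5) = 44*(-17) = -748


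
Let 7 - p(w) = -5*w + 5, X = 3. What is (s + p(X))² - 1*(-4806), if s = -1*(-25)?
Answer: 6570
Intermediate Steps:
p(w) = 2 + 5*w (p(w) = 7 - (-5*w + 5) = 7 - (5 - 5*w) = 7 + (-5 + 5*w) = 2 + 5*w)
s = 25
(s + p(X))² - 1*(-4806) = (25 + (2 + 5*3))² - 1*(-4806) = (25 + (2 + 15))² + 4806 = (25 + 17)² + 4806 = 42² + 4806 = 1764 + 4806 = 6570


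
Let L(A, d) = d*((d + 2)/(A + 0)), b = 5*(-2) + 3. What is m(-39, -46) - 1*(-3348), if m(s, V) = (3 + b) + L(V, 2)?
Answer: 76908/23 ≈ 3343.8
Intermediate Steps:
b = -7 (b = -10 + 3 = -7)
L(A, d) = d*(2 + d)/A (L(A, d) = d*((2 + d)/A) = d*(2 + d)/A)
m(s, V) = -4 + 8/V (m(s, V) = (3 - 7) + 2*(2 + 2)/V = -4 + 2*4/V = -4 + 8/V)
m(-39, -46) - 1*(-3348) = (-4 + 8/(-46)) - 1*(-3348) = (-4 + 8*(-1/46)) + 3348 = (-4 - 4/23) + 3348 = -96/23 + 3348 = 76908/23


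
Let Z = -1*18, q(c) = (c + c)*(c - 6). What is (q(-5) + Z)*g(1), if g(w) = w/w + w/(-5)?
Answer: 368/5 ≈ 73.600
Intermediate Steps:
g(w) = 1 - w/5 (g(w) = 1 + w*(-⅕) = 1 - w/5)
q(c) = 2*c*(-6 + c) (q(c) = (2*c)*(-6 + c) = 2*c*(-6 + c))
Z = -18
(q(-5) + Z)*g(1) = (2*(-5)*(-6 - 5) - 18)*(1 - ⅕*1) = (2*(-5)*(-11) - 18)*(1 - ⅕) = (110 - 18)*(⅘) = 92*(⅘) = 368/5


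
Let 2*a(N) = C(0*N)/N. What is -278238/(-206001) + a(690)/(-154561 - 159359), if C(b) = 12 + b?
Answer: 1116068242711/826311211200 ≈ 1.3507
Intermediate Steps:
a(N) = 6/N (a(N) = ((12 + 0*N)/N)/2 = ((12 + 0)/N)/2 = (12/N)/2 = 6/N)
-278238/(-206001) + a(690)/(-154561 - 159359) = -278238/(-206001) + (6/690)/(-154561 - 159359) = -278238*(-1/206001) + (6*(1/690))/(-313920) = 92746/68667 + (1/115)*(-1/313920) = 92746/68667 - 1/36100800 = 1116068242711/826311211200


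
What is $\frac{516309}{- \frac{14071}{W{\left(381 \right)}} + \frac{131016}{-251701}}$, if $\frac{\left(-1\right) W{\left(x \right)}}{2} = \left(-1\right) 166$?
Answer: $- \frac{43145223214188}{3585182083} \approx -12034.0$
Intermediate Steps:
$W{\left(x \right)} = 332$ ($W{\left(x \right)} = - 2 \left(\left(-1\right) 166\right) = \left(-2\right) \left(-166\right) = 332$)
$\frac{516309}{- \frac{14071}{W{\left(381 \right)}} + \frac{131016}{-251701}} = \frac{516309}{- \frac{14071}{332} + \frac{131016}{-251701}} = \frac{516309}{\left(-14071\right) \frac{1}{332} + 131016 \left(- \frac{1}{251701}\right)} = \frac{516309}{- \frac{14071}{332} - \frac{131016}{251701}} = \frac{516309}{- \frac{3585182083}{83564732}} = 516309 \left(- \frac{83564732}{3585182083}\right) = - \frac{43145223214188}{3585182083}$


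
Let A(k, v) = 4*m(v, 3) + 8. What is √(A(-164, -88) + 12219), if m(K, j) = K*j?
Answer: √11171 ≈ 105.69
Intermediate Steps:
A(k, v) = 8 + 12*v (A(k, v) = 4*(v*3) + 8 = 4*(3*v) + 8 = 12*v + 8 = 8 + 12*v)
√(A(-164, -88) + 12219) = √((8 + 12*(-88)) + 12219) = √((8 - 1056) + 12219) = √(-1048 + 12219) = √11171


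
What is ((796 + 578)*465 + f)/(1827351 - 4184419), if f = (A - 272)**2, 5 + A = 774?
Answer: -885919/2357068 ≈ -0.37586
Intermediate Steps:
A = 769 (A = -5 + 774 = 769)
f = 247009 (f = (769 - 272)**2 = 497**2 = 247009)
((796 + 578)*465 + f)/(1827351 - 4184419) = ((796 + 578)*465 + 247009)/(1827351 - 4184419) = (1374*465 + 247009)/(-2357068) = (638910 + 247009)*(-1/2357068) = 885919*(-1/2357068) = -885919/2357068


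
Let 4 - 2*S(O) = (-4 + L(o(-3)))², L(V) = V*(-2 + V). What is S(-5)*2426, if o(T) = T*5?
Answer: -76415361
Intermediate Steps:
o(T) = 5*T
S(O) = -62997/2 (S(O) = 2 - (-4 + (5*(-3))*(-2 + 5*(-3)))²/2 = 2 - (-4 - 15*(-2 - 15))²/2 = 2 - (-4 - 15*(-17))²/2 = 2 - (-4 + 255)²/2 = 2 - ½*251² = 2 - ½*63001 = 2 - 63001/2 = -62997/2)
S(-5)*2426 = -62997/2*2426 = -76415361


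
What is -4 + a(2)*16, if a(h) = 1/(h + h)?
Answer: 0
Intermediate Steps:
a(h) = 1/(2*h)
-4 + a(2)*16 = -4 + ((1/2)/2)*16 = -4 + ((1/2)*(1/2))*16 = -4 + (1/4)*16 = -4 + 4 = 0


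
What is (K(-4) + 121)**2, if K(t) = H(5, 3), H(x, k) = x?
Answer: 15876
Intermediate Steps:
K(t) = 5
(K(-4) + 121)**2 = (5 + 121)**2 = 126**2 = 15876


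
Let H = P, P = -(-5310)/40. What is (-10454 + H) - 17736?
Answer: -112229/4 ≈ -28057.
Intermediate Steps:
P = 531/4 (P = -(-5310)/40 = -45*(-59/20) = 531/4 ≈ 132.75)
H = 531/4 ≈ 132.75
(-10454 + H) - 17736 = (-10454 + 531/4) - 17736 = -41285/4 - 17736 = -112229/4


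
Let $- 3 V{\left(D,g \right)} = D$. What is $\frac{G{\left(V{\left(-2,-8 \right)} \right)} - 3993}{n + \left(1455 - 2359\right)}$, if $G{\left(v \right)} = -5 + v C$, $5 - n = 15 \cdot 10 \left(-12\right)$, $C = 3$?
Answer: $- \frac{3996}{901} \approx -4.4351$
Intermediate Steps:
$V{\left(D,g \right)} = - \frac{D}{3}$
$n = 1805$ ($n = 5 - 15 \cdot 10 \left(-12\right) = 5 - 150 \left(-12\right) = 5 - -1800 = 5 + 1800 = 1805$)
$G{\left(v \right)} = -5 + 3 v$ ($G{\left(v \right)} = -5 + v 3 = -5 + 3 v$)
$\frac{G{\left(V{\left(-2,-8 \right)} \right)} - 3993}{n + \left(1455 - 2359\right)} = \frac{\left(-5 + 3 \left(\left(- \frac{1}{3}\right) \left(-2\right)\right)\right) - 3993}{1805 + \left(1455 - 2359\right)} = \frac{\left(-5 + 3 \cdot \frac{2}{3}\right) - 3993}{1805 - 904} = \frac{\left(-5 + 2\right) - 3993}{901} = \left(-3 - 3993\right) \frac{1}{901} = \left(-3996\right) \frac{1}{901} = - \frac{3996}{901}$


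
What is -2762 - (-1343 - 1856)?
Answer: 437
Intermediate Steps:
-2762 - (-1343 - 1856) = -2762 - 1*(-3199) = -2762 + 3199 = 437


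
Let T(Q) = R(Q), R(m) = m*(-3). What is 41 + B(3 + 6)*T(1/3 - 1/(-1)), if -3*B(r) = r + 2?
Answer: 167/3 ≈ 55.667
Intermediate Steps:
R(m) = -3*m
T(Q) = -3*Q
B(r) = -2/3 - r/3 (B(r) = -(r + 2)/3 = -(2 + r)/3 = -2/3 - r/3)
41 + B(3 + 6)*T(1/3 - 1/(-1)) = 41 + (-2/3 - (3 + 6)/3)*(-3*(1/3 - 1/(-1))) = 41 + (-2/3 - 1/3*9)*(-3*(1*(1/3) - 1*(-1))) = 41 + (-2/3 - 3)*(-3*(1/3 + 1)) = 41 - (-11)*4/3 = 41 - 11/3*(-4) = 41 + 44/3 = 167/3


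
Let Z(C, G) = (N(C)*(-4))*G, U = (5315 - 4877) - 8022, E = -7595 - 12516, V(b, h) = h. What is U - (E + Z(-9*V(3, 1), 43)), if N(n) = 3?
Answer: 13043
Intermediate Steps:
E = -20111
U = -7584 (U = 438 - 8022 = -7584)
Z(C, G) = -12*G (Z(C, G) = (3*(-4))*G = -12*G)
U - (E + Z(-9*V(3, 1), 43)) = -7584 - (-20111 - 12*43) = -7584 - (-20111 - 516) = -7584 - 1*(-20627) = -7584 + 20627 = 13043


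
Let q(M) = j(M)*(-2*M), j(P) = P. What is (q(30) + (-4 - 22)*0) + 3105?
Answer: 1305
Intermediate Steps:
q(M) = -2*M² (q(M) = M*(-2*M) = -2*M²)
(q(30) + (-4 - 22)*0) + 3105 = (-2*30² + (-4 - 22)*0) + 3105 = (-2*900 - 26*0) + 3105 = (-1800 + 0) + 3105 = -1800 + 3105 = 1305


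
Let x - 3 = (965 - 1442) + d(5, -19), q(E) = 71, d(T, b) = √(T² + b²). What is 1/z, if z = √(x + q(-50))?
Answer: -I/√(403 - √386) ≈ -0.051074*I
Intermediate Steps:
x = -474 + √386 (x = 3 + ((965 - 1442) + √(5² + (-19)²)) = 3 + (-477 + √(25 + 361)) = 3 + (-477 + √386) = -474 + √386 ≈ -454.35)
z = √(-403 + √386) (z = √((-474 + √386) + 71) = √(-403 + √386) ≈ 19.579*I)
1/z = 1/(√(-403 + √386)) = (-403 + √386)^(-½)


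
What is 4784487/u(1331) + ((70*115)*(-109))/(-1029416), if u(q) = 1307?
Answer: 2463187148371/672723356 ≈ 3661.5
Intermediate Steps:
4784487/u(1331) + ((70*115)*(-109))/(-1029416) = 4784487/1307 + ((70*115)*(-109))/(-1029416) = 4784487*(1/1307) + (8050*(-109))*(-1/1029416) = 4784487/1307 - 877450*(-1/1029416) = 4784487/1307 + 438725/514708 = 2463187148371/672723356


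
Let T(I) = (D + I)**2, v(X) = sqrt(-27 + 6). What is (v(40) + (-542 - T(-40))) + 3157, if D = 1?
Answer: 1094 + I*sqrt(21) ≈ 1094.0 + 4.5826*I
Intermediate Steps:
v(X) = I*sqrt(21) (v(X) = sqrt(-21) = I*sqrt(21))
T(I) = (1 + I)**2
(v(40) + (-542 - T(-40))) + 3157 = (I*sqrt(21) + (-542 - (1 - 40)**2)) + 3157 = (I*sqrt(21) + (-542 - 1*(-39)**2)) + 3157 = (I*sqrt(21) + (-542 - 1*1521)) + 3157 = (I*sqrt(21) + (-542 - 1521)) + 3157 = (I*sqrt(21) - 2063) + 3157 = (-2063 + I*sqrt(21)) + 3157 = 1094 + I*sqrt(21)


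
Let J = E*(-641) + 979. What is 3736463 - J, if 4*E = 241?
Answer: 15096417/4 ≈ 3.7741e+6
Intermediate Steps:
E = 241/4 (E = (¼)*241 = 241/4 ≈ 60.250)
J = -150565/4 (J = (241/4)*(-641) + 979 = -154481/4 + 979 = -150565/4 ≈ -37641.)
3736463 - J = 3736463 - 1*(-150565/4) = 3736463 + 150565/4 = 15096417/4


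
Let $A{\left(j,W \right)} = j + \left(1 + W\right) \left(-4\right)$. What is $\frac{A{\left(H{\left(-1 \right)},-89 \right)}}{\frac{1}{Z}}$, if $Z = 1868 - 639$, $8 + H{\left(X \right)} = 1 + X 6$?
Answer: $416631$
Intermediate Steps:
$H{\left(X \right)} = -7 + 6 X$ ($H{\left(X \right)} = -8 + \left(1 + X 6\right) = -8 + \left(1 + 6 X\right) = -7 + 6 X$)
$Z = 1229$ ($Z = 1868 - 639 = 1229$)
$A{\left(j,W \right)} = -4 + j - 4 W$ ($A{\left(j,W \right)} = j - \left(4 + 4 W\right) = -4 + j - 4 W$)
$\frac{A{\left(H{\left(-1 \right)},-89 \right)}}{\frac{1}{Z}} = \frac{-4 + \left(-7 + 6 \left(-1\right)\right) - -356}{\frac{1}{1229}} = \left(-4 - 13 + 356\right) \frac{1}{\frac{1}{1229}} = \left(-4 - 13 + 356\right) 1229 = 339 \cdot 1229 = 416631$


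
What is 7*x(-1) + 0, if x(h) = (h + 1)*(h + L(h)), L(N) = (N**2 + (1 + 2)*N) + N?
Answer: 0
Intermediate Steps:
L(N) = N**2 + 4*N (L(N) = (N**2 + 3*N) + N = N**2 + 4*N)
x(h) = (1 + h)*(h + h*(4 + h)) (x(h) = (h + 1)*(h + h*(4 + h)) = (1 + h)*(h + h*(4 + h)))
7*x(-1) + 0 = 7*(-(5 + (-1)**2 + 6*(-1))) + 0 = 7*(-(5 + 1 - 6)) + 0 = 7*(-1*0) + 0 = 7*0 + 0 = 0 + 0 = 0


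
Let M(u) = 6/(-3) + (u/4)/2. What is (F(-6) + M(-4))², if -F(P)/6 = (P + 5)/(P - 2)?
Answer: 169/16 ≈ 10.563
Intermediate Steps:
F(P) = -6*(5 + P)/(-2 + P) (F(P) = -6*(P + 5)/(P - 2) = -6*(5 + P)/(-2 + P))
M(u) = -2 + u/8 (M(u) = 6*(-⅓) + (u*(¼))*(½) = -2 + (u/4)*(½) = -2 + u/8)
(F(-6) + M(-4))² = (6*(-5 - 1*(-6))/(-2 - 6) + (-2 + (⅛)*(-4)))² = (6*(-5 + 6)/(-8) + (-2 - ½))² = (6*(-⅛)*1 - 5/2)² = (-¾ - 5/2)² = (-13/4)² = 169/16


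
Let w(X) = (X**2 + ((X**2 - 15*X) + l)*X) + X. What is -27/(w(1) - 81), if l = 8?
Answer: 27/85 ≈ 0.31765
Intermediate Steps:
w(X) = X + X**2 + X*(8 + X**2 - 15*X) (w(X) = (X**2 + ((X**2 - 15*X) + 8)*X) + X = (X**2 + (8 + X**2 - 15*X)*X) + X = (X**2 + X*(8 + X**2 - 15*X)) + X = X + X**2 + X*(8 + X**2 - 15*X))
-27/(w(1) - 81) = -27/(1*(9 + 1**2 - 14*1) - 81) = -27/(1*(9 + 1 - 14) - 81) = -27/(1*(-4) - 81) = -27/(-4 - 81) = -27/(-85) = -1/85*(-27) = 27/85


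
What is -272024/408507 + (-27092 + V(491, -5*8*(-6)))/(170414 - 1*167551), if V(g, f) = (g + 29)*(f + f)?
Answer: 90117270844/1169555541 ≈ 77.053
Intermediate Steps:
V(g, f) = 2*f*(29 + g) (V(g, f) = (29 + g)*(2*f) = 2*f*(29 + g))
-272024/408507 + (-27092 + V(491, -5*8*(-6)))/(170414 - 1*167551) = -272024/408507 + (-27092 + 2*(-5*8*(-6))*(29 + 491))/(170414 - 1*167551) = -272024*1/408507 + (-27092 + 2*(-40*(-6))*520)/(170414 - 167551) = -272024/408507 + (-27092 + 2*240*520)/2863 = -272024/408507 + (-27092 + 249600)*(1/2863) = -272024/408507 + 222508*(1/2863) = -272024/408507 + 222508/2863 = 90117270844/1169555541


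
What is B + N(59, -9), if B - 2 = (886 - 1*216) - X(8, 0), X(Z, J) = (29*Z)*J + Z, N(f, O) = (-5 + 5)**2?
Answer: 664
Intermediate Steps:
N(f, O) = 0 (N(f, O) = 0**2 = 0)
X(Z, J) = Z + 29*J*Z (X(Z, J) = 29*J*Z + Z = Z + 29*J*Z)
B = 664 (B = 2 + ((886 - 1*216) - 8*(1 + 29*0)) = 2 + ((886 - 216) - 8*(1 + 0)) = 2 + (670 - 8) = 2 + 662 = 664)
B + N(59, -9) = 664 + 0 = 664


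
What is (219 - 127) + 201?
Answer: 293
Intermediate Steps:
(219 - 127) + 201 = 92 + 201 = 293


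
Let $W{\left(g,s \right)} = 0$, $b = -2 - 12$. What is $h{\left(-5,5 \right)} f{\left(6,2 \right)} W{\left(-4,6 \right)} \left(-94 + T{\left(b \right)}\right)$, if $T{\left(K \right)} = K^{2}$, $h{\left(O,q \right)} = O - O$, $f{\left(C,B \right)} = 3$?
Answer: $0$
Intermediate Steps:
$b = -14$ ($b = -2 - 12 = -14$)
$h{\left(O,q \right)} = 0$
$h{\left(-5,5 \right)} f{\left(6,2 \right)} W{\left(-4,6 \right)} \left(-94 + T{\left(b \right)}\right) = 0 \cdot 3 \cdot 0 \left(-94 + \left(-14\right)^{2}\right) = 0 \cdot 0 \left(-94 + 196\right) = 0 \cdot 102 = 0$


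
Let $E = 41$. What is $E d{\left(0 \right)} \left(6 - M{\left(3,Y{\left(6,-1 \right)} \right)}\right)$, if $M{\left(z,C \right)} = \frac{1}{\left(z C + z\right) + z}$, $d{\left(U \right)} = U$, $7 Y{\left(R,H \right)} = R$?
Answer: $0$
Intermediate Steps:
$Y{\left(R,H \right)} = \frac{R}{7}$
$M{\left(z,C \right)} = \frac{1}{2 z + C z}$ ($M{\left(z,C \right)} = \frac{1}{\left(C z + z\right) + z} = \frac{1}{\left(z + C z\right) + z} = \frac{1}{2 z + C z}$)
$E d{\left(0 \right)} \left(6 - M{\left(3,Y{\left(6,-1 \right)} \right)}\right) = 41 \cdot 0 \left(6 - \frac{1}{3 \left(2 + \frac{1}{7} \cdot 6\right)}\right) = 0 \left(6 - \frac{1}{3 \left(2 + \frac{6}{7}\right)}\right) = 0 \left(6 - \frac{1}{3 \cdot \frac{20}{7}}\right) = 0 \left(6 - \frac{1}{3} \cdot \frac{7}{20}\right) = 0 \left(6 - \frac{7}{60}\right) = 0 \cdot \frac{353}{60} = 0$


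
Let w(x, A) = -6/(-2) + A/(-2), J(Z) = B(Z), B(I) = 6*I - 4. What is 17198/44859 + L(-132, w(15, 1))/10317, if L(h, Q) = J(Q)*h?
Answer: 1970114/8119479 ≈ 0.24264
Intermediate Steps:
B(I) = -4 + 6*I
J(Z) = -4 + 6*Z
w(x, A) = 3 - A/2 (w(x, A) = -6*(-1/2) + A*(-1/2) = 3 - A/2)
L(h, Q) = h*(-4 + 6*Q) (L(h, Q) = (-4 + 6*Q)*h = h*(-4 + 6*Q))
17198/44859 + L(-132, w(15, 1))/10317 = 17198/44859 + (2*(-132)*(-2 + 3*(3 - 1/2*1)))/10317 = 17198*(1/44859) + (2*(-132)*(-2 + 3*(3 - 1/2)))*(1/10317) = 17198/44859 + (2*(-132)*(-2 + 3*(5/2)))*(1/10317) = 17198/44859 + (2*(-132)*(-2 + 15/2))*(1/10317) = 17198/44859 + (2*(-132)*(11/2))*(1/10317) = 17198/44859 - 1452*1/10317 = 17198/44859 - 484/3439 = 1970114/8119479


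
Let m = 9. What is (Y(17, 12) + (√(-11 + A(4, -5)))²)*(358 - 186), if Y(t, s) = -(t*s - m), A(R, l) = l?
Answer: -36292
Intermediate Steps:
Y(t, s) = 9 - s*t (Y(t, s) = -(t*s - 1*9) = -(s*t - 9) = -(-9 + s*t) = 9 - s*t)
(Y(17, 12) + (√(-11 + A(4, -5)))²)*(358 - 186) = ((9 - 1*12*17) + (√(-11 - 5))²)*(358 - 186) = ((9 - 204) + (√(-16))²)*172 = (-195 + (4*I)²)*172 = (-195 - 16)*172 = -211*172 = -36292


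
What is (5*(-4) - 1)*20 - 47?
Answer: -467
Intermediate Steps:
(5*(-4) - 1)*20 - 47 = (-20 - 1)*20 - 47 = -21*20 - 47 = -420 - 47 = -467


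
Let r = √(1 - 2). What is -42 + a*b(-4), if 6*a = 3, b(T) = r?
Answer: -42 + I/2 ≈ -42.0 + 0.5*I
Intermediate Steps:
r = I (r = √(-1) = I ≈ 1.0*I)
b(T) = I
a = ½ (a = (⅙)*3 = ½ ≈ 0.50000)
-42 + a*b(-4) = -42 + I/2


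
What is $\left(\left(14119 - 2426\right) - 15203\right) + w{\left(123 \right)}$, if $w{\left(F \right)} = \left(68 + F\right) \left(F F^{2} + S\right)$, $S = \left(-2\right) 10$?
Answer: $355418267$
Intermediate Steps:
$S = -20$
$w{\left(F \right)} = \left(-20 + F^{3}\right) \left(68 + F\right)$ ($w{\left(F \right)} = \left(68 + F\right) \left(F F^{2} - 20\right) = \left(68 + F\right) \left(F^{3} - 20\right) = \left(68 + F\right) \left(-20 + F^{3}\right) = \left(-20 + F^{3}\right) \left(68 + F\right)$)
$\left(\left(14119 - 2426\right) - 15203\right) + w{\left(123 \right)} = \left(\left(14119 - 2426\right) - 15203\right) + \left(-1360 + 123^{4} - 2460 + 68 \cdot 123^{3}\right) = \left(11693 - 15203\right) + \left(-1360 + 228886641 - 2460 + 68 \cdot 1860867\right) = -3510 + \left(-1360 + 228886641 - 2460 + 126538956\right) = -3510 + 355421777 = 355418267$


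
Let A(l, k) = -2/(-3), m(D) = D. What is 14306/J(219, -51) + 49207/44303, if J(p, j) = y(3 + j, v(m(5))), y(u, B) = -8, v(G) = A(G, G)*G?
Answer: -316702531/177212 ≈ -1787.1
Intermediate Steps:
A(l, k) = 2/3 (A(l, k) = -2*(-1/3) = 2/3)
v(G) = 2*G/3
J(p, j) = -8
14306/J(219, -51) + 49207/44303 = 14306/(-8) + 49207/44303 = 14306*(-1/8) + 49207*(1/44303) = -7153/4 + 49207/44303 = -316702531/177212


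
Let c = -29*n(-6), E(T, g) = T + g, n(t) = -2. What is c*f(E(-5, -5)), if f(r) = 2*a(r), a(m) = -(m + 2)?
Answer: 928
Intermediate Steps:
c = 58 (c = -29*(-2) = 58)
a(m) = -2 - m (a(m) = -(2 + m) = -2 - m)
f(r) = -4 - 2*r (f(r) = 2*(-2 - r) = -4 - 2*r)
c*f(E(-5, -5)) = 58*(-4 - 2*(-5 - 5)) = 58*(-4 - 2*(-10)) = 58*(-4 + 20) = 58*16 = 928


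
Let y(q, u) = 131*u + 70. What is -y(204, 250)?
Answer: -32820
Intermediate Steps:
y(q, u) = 70 + 131*u
-y(204, 250) = -(70 + 131*250) = -(70 + 32750) = -1*32820 = -32820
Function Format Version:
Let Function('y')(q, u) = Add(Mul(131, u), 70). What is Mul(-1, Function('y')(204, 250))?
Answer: -32820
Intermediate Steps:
Function('y')(q, u) = Add(70, Mul(131, u))
Mul(-1, Function('y')(204, 250)) = Mul(-1, Add(70, Mul(131, 250))) = Mul(-1, Add(70, 32750)) = Mul(-1, 32820) = -32820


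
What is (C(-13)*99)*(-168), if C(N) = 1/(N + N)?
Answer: 8316/13 ≈ 639.69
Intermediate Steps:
C(N) = 1/(2*N)
(C(-13)*99)*(-168) = (((½)/(-13))*99)*(-168) = (((½)*(-1/13))*99)*(-168) = -1/26*99*(-168) = -99/26*(-168) = 8316/13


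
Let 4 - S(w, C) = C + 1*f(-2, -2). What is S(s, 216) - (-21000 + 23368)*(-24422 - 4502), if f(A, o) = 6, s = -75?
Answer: 68491814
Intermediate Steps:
S(w, C) = -2 - C (S(w, C) = 4 - (C + 1*6) = 4 - (C + 6) = 4 - (6 + C) = 4 + (-6 - C) = -2 - C)
S(s, 216) - (-21000 + 23368)*(-24422 - 4502) = (-2 - 1*216) - (-21000 + 23368)*(-24422 - 4502) = (-2 - 216) - 2368*(-28924) = -218 - 1*(-68492032) = -218 + 68492032 = 68491814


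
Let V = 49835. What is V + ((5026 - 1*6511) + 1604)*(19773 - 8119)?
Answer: 1436661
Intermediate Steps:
V + ((5026 - 1*6511) + 1604)*(19773 - 8119) = 49835 + ((5026 - 1*6511) + 1604)*(19773 - 8119) = 49835 + ((5026 - 6511) + 1604)*11654 = 49835 + (-1485 + 1604)*11654 = 49835 + 119*11654 = 49835 + 1386826 = 1436661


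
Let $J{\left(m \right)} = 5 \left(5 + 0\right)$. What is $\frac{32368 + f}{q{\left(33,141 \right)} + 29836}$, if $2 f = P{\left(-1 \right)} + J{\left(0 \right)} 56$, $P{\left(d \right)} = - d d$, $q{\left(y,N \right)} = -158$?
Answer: $\frac{66135}{59356} \approx 1.1142$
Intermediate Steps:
$J{\left(m \right)} = 25$ ($J{\left(m \right)} = 5 \cdot 5 = 25$)
$P{\left(d \right)} = - d^{2}$
$f = \frac{1399}{2}$ ($f = \frac{- \left(-1\right)^{2} + 25 \cdot 56}{2} = \frac{\left(-1\right) 1 + 1400}{2} = \frac{-1 + 1400}{2} = \frac{1}{2} \cdot 1399 = \frac{1399}{2} \approx 699.5$)
$\frac{32368 + f}{q{\left(33,141 \right)} + 29836} = \frac{32368 + \frac{1399}{2}}{-158 + 29836} = \frac{66135}{2 \cdot 29678} = \frac{66135}{2} \cdot \frac{1}{29678} = \frac{66135}{59356}$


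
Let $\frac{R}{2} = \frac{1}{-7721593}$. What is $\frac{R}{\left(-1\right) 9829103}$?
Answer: $\frac{2}{75896332921079} \approx 2.6352 \cdot 10^{-14}$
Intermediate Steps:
$R = - \frac{2}{7721593}$ ($R = \frac{2}{-7721593} = 2 \left(- \frac{1}{7721593}\right) = - \frac{2}{7721593} \approx -2.5901 \cdot 10^{-7}$)
$\frac{R}{\left(-1\right) 9829103} = - \frac{2}{7721593 \left(\left(-1\right) 9829103\right)} = - \frac{2}{7721593 \left(-9829103\right)} = \left(- \frac{2}{7721593}\right) \left(- \frac{1}{9829103}\right) = \frac{2}{75896332921079}$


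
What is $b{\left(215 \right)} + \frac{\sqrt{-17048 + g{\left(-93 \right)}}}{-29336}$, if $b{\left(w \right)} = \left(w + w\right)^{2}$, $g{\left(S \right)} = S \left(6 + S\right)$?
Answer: $184900 - \frac{13 i \sqrt{53}}{29336} \approx 1.849 \cdot 10^{5} - 0.0032261 i$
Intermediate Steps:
$b{\left(w \right)} = 4 w^{2}$ ($b{\left(w \right)} = \left(2 w\right)^{2} = 4 w^{2}$)
$b{\left(215 \right)} + \frac{\sqrt{-17048 + g{\left(-93 \right)}}}{-29336} = 4 \cdot 215^{2} + \frac{\sqrt{-17048 - 93 \left(6 - 93\right)}}{-29336} = 4 \cdot 46225 + \sqrt{-17048 - -8091} \left(- \frac{1}{29336}\right) = 184900 + \sqrt{-17048 + 8091} \left(- \frac{1}{29336}\right) = 184900 + \sqrt{-8957} \left(- \frac{1}{29336}\right) = 184900 + 13 i \sqrt{53} \left(- \frac{1}{29336}\right) = 184900 - \frac{13 i \sqrt{53}}{29336}$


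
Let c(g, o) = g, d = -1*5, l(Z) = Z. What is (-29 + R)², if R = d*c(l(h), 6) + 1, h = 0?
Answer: 784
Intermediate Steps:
d = -5
R = 1 (R = -5*0 + 1 = 0 + 1 = 1)
(-29 + R)² = (-29 + 1)² = (-28)² = 784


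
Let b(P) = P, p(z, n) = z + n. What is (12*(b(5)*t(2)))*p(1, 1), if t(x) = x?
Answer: 240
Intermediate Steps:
p(z, n) = n + z
(12*(b(5)*t(2)))*p(1, 1) = (12*(5*2))*(1 + 1) = (12*10)*2 = 120*2 = 240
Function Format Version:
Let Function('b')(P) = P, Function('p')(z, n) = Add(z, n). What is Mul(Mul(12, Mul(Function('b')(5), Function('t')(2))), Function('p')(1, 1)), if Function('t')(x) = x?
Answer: 240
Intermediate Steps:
Function('p')(z, n) = Add(n, z)
Mul(Mul(12, Mul(Function('b')(5), Function('t')(2))), Function('p')(1, 1)) = Mul(Mul(12, Mul(5, 2)), Add(1, 1)) = Mul(Mul(12, 10), 2) = Mul(120, 2) = 240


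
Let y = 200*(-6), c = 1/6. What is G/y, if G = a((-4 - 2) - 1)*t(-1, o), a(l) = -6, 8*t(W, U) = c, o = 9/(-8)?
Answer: 1/9600 ≈ 0.00010417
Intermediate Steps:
o = -9/8 (o = 9*(-⅛) = -9/8 ≈ -1.1250)
c = ⅙ ≈ 0.16667
t(W, U) = 1/48 (t(W, U) = (⅛)*(⅙) = 1/48)
y = -1200
G = -⅛ (G = -6*1/48 = -⅛ ≈ -0.12500)
G/y = -⅛/(-1200) = -⅛*(-1/1200) = 1/9600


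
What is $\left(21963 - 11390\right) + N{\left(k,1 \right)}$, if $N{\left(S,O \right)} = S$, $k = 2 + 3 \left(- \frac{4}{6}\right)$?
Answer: $10573$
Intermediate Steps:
$k = 0$ ($k = 2 + 3 \left(\left(-4\right) \frac{1}{6}\right) = 2 + 3 \left(- \frac{2}{3}\right) = 2 - 2 = 0$)
$\left(21963 - 11390\right) + N{\left(k,1 \right)} = \left(21963 - 11390\right) + 0 = 10573 + 0 = 10573$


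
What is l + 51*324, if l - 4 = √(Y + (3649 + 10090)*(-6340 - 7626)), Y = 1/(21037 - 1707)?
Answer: 16528 + I*√71695330203319270/19330 ≈ 16528.0 + 13852.0*I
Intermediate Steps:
Y = 1/19330 ≈ 5.1733e-5
l = 4 + I*√71695330203319270/19330 (l = 4 + √(1/19330 + (3649 + 10090)*(-6340 - 7626)) = 4 + √(1/19330 + 13739*(-13966)) = 4 + √(1/19330 - 191878874) = 4 + √(-3709018634419/19330) = 4 + I*√71695330203319270/19330 ≈ 4.0 + 13852.0*I)
l + 51*324 = (4 + I*√71695330203319270/19330) + 51*324 = (4 + I*√71695330203319270/19330) + 16524 = 16528 + I*√71695330203319270/19330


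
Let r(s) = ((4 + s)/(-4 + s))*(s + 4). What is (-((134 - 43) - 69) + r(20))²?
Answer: 196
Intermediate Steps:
r(s) = (4 + s)²/(-4 + s) (r(s) = ((4 + s)/(-4 + s))*(4 + s) = (4 + s)²/(-4 + s))
(-((134 - 43) - 69) + r(20))² = (-((134 - 43) - 69) + (4 + 20)²/(-4 + 20))² = (-(91 - 69) + 24²/16)² = (-1*22 + (1/16)*576)² = (-22 + 36)² = 14² = 196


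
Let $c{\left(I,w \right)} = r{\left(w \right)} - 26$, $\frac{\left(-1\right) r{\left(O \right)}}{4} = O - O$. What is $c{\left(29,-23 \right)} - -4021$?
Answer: $3995$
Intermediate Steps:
$r{\left(O \right)} = 0$ ($r{\left(O \right)} = - 4 \left(O - O\right) = \left(-4\right) 0 = 0$)
$c{\left(I,w \right)} = -26$ ($c{\left(I,w \right)} = 0 - 26 = -26$)
$c{\left(29,-23 \right)} - -4021 = -26 - -4021 = -26 + 4021 = 3995$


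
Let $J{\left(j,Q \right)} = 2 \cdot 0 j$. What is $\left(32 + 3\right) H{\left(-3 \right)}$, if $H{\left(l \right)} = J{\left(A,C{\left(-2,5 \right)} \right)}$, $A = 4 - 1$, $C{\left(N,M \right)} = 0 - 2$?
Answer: $0$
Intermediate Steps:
$C{\left(N,M \right)} = -2$ ($C{\left(N,M \right)} = 0 - 2 = -2$)
$A = 3$
$J{\left(j,Q \right)} = 0$ ($J{\left(j,Q \right)} = 0 j = 0$)
$H{\left(l \right)} = 0$
$\left(32 + 3\right) H{\left(-3 \right)} = \left(32 + 3\right) 0 = 35 \cdot 0 = 0$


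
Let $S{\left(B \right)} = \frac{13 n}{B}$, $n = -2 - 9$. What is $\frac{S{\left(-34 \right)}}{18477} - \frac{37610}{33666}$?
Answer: $- \frac{3937077457}{3524931198} \approx -1.1169$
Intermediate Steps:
$n = -11$ ($n = -2 - 9 = -11$)
$S{\left(B \right)} = - \frac{143}{B}$ ($S{\left(B \right)} = \frac{13 \left(-11\right)}{B} = - \frac{143}{B}$)
$\frac{S{\left(-34 \right)}}{18477} - \frac{37610}{33666} = \frac{\left(-143\right) \frac{1}{-34}}{18477} - \frac{37610}{33666} = \left(-143\right) \left(- \frac{1}{34}\right) \frac{1}{18477} - \frac{18805}{16833} = \frac{143}{34} \cdot \frac{1}{18477} - \frac{18805}{16833} = \frac{143}{628218} - \frac{18805}{16833} = - \frac{3937077457}{3524931198}$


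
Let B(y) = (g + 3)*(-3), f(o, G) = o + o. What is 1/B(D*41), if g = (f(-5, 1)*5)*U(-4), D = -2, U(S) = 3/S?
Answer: -2/243 ≈ -0.0082304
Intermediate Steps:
f(o, G) = 2*o
g = 75/2 (g = ((2*(-5))*5)*(3/(-4)) = (-10*5)*(3*(-¼)) = -50*(-¾) = 75/2 ≈ 37.500)
B(y) = -243/2 (B(y) = (75/2 + 3)*(-3) = (81/2)*(-3) = -243/2)
1/B(D*41) = 1/(-243/2) = -2/243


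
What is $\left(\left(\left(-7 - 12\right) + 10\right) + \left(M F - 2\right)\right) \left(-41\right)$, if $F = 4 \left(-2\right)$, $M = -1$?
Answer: $123$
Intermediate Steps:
$F = -8$
$\left(\left(\left(-7 - 12\right) + 10\right) + \left(M F - 2\right)\right) \left(-41\right) = \left(\left(\left(-7 - 12\right) + 10\right) - -6\right) \left(-41\right) = \left(\left(-19 + 10\right) + \left(8 - 2\right)\right) \left(-41\right) = \left(-9 + 6\right) \left(-41\right) = \left(-3\right) \left(-41\right) = 123$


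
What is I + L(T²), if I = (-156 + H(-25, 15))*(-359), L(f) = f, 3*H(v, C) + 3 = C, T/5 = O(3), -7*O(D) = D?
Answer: 2674057/49 ≈ 54573.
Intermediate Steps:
O(D) = -D/7
T = -15/7 (T = 5*(-⅐*3) = 5*(-3/7) = -15/7 ≈ -2.1429)
H(v, C) = -1 + C/3
I = 54568 (I = (-156 + (-1 + (⅓)*15))*(-359) = (-156 + (-1 + 5))*(-359) = (-156 + 4)*(-359) = -152*(-359) = 54568)
I + L(T²) = 54568 + (-15/7)² = 54568 + 225/49 = 2674057/49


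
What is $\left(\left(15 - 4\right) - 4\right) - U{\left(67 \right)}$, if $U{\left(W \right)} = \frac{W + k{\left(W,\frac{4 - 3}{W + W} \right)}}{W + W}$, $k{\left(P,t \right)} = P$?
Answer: $6$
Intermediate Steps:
$U{\left(W \right)} = 1$ ($U{\left(W \right)} = \frac{W + W}{W + W} = \frac{2 W}{2 W} = 2 W \frac{1}{2 W} = 1$)
$\left(\left(15 - 4\right) - 4\right) - U{\left(67 \right)} = \left(\left(15 - 4\right) - 4\right) - 1 = \left(11 - 4\right) - 1 = 7 - 1 = 6$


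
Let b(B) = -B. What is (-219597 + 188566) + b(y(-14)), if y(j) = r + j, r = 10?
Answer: -31027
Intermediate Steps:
y(j) = 10 + j
(-219597 + 188566) + b(y(-14)) = (-219597 + 188566) - (10 - 14) = -31031 - 1*(-4) = -31031 + 4 = -31027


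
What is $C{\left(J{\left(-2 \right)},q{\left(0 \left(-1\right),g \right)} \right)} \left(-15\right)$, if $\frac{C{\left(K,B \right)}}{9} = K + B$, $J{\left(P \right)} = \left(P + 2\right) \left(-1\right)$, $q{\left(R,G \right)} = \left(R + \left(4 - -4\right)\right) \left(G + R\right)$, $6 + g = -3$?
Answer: $9720$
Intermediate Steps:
$g = -9$ ($g = -6 - 3 = -9$)
$q{\left(R,G \right)} = \left(8 + R\right) \left(G + R\right)$ ($q{\left(R,G \right)} = \left(R + \left(4 + 4\right)\right) \left(G + R\right) = \left(R + 8\right) \left(G + R\right) = \left(8 + R\right) \left(G + R\right)$)
$J{\left(P \right)} = -2 - P$ ($J{\left(P \right)} = \left(2 + P\right) \left(-1\right) = -2 - P$)
$C{\left(K,B \right)} = 9 B + 9 K$ ($C{\left(K,B \right)} = 9 \left(K + B\right) = 9 \left(B + K\right) = 9 B + 9 K$)
$C{\left(J{\left(-2 \right)},q{\left(0 \left(-1\right),g \right)} \right)} \left(-15\right) = \left(9 \left(\left(0 \left(-1\right)\right)^{2} + 8 \left(-9\right) + 8 \cdot 0 \left(-1\right) - 9 \cdot 0 \left(-1\right)\right) + 9 \left(-2 - -2\right)\right) \left(-15\right) = \left(9 \left(0^{2} - 72 + 8 \cdot 0 - 0\right) + 9 \left(-2 + 2\right)\right) \left(-15\right) = \left(9 \left(0 - 72 + 0 + 0\right) + 9 \cdot 0\right) \left(-15\right) = \left(9 \left(-72\right) + 0\right) \left(-15\right) = \left(-648 + 0\right) \left(-15\right) = \left(-648\right) \left(-15\right) = 9720$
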